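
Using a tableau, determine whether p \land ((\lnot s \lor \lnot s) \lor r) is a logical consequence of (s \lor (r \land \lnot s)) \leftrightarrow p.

Initial set: {((s \lor (r \land \lnot s)) \leftrightarrow p); \lnot (p \land ((\lnot s \lor \lnot s) \lor r))}.
((s \lor (r \land \lnot s)) \leftrightarrow p): β-rule — branch into (s \lor (r \land \lnot s)), p  //  \lnot (s \lor (r \land \lnot s)), \lnot p.
  branch 1 (add (s \lor (r \land \lnot s)), p):
    \lnot (p \land ((\lnot s \lor \lnot s) \lor r)): β-rule — branch into \lnot p  //  \lnot ((\lnot s \lor \lnot s) \lor r).
      branch 1.1 (add \lnot p):
        × closes — contains both p and \lnot p.
      branch 1.2 (add \lnot ((\lnot s \lor \lnot s) \lor r)):
        \lnot ((\lnot s \lor \lnot s) \lor r): α-rule — add \lnot (\lnot s \lor \lnot s), \lnot r.
        \lnot (\lnot s \lor \lnot s): α-rule — add \lnot \lnot s, \lnot \lnot s.
        (s \lor (r \land \lnot s)): β-rule — branch into s  //  (r \land \lnot s).
          branch 1.2.1 (add s):
            ○ open, literals {p=T, r=F, s=T}.
          branch 1.2.2 (add (r \land \lnot s)):
            (r \land \lnot s): α-rule — add r, \lnot s.
            × closes — contains both r and \lnot r.
  branch 2 (add \lnot (s \lor (r \land \lnot s)), \lnot p):
    \lnot (s \lor (r \land \lnot s)): α-rule — add \lnot s, \lnot (r \land \lnot s).
    \lnot (p \land ((\lnot s \lor \lnot s) \lor r)): β-rule — branch into \lnot p  //  \lnot ((\lnot s \lor \lnot s) \lor r).
      branch 2.1 (add \lnot p):
        \lnot (r \land \lnot s): β-rule — branch into \lnot r  //  \lnot \lnot s.
          branch 2.1.1 (add \lnot r):
            ○ open, literals {p=F, r=F, s=F}.
          branch 2.1.2 (add \lnot \lnot s):
            × closes — contains both s and \lnot s.
      branch 2.2 (add \lnot ((\lnot s \lor \lnot s) \lor r)):
        \lnot ((\lnot s \lor \lnot s) \lor r): α-rule — add \lnot (\lnot s \lor \lnot s), \lnot r.
        \lnot (\lnot s \lor \lnot s): α-rule — add \lnot \lnot s, \lnot \lnot s.
        × closes — contains both s and \lnot s.
4 branches closed, 2 open.
An open branch gives a countermodel: p=T, r=F, s=T (unmentioned atoms arbitrary); the premises hold there but the conclusion fails.

No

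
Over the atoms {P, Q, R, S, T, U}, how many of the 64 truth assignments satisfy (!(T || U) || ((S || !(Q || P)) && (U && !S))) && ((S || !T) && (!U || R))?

17

Initial set: {((!(T || U) || ((S || !(Q || P)) && (U && !S))) && ((S || !T) && (!U || R)))}.
((!(T || U) || ((S || !(Q || P)) && (U && !S))) && ((S || !T) && (!U || R))): α-rule — add (!(T || U) || ((S || !(Q || P)) && (U && !S))), ((S || !T) && (!U || R)).
((S || !T) && (!U || R)): α-rule — add (S || !T), (!U || R).
(!(T || U) || ((S || !(Q || P)) && (U && !S))): β-rule — branch into !(T || U)  //  ((S || !(Q || P)) && (U && !S)).
  branch 1 (add !(T || U)):
    !(T || U): α-rule — add !T, !U.
    (S || !T): β-rule — branch into S  //  !T.
      branch 1.1 (add S):
        (!U || R): β-rule — branch into !U  //  R.
          branch 1.1.1 (add !U):
            ○ open, literals {S=T, T=F, U=F}.
          branch 1.1.2 (add R):
            ○ open, literals {R=T, S=T, T=F, U=F}.
      branch 1.2 (add !T):
        (!U || R): β-rule — branch into !U  //  R.
          branch 1.2.1 (add !U):
            ○ open, literals {T=F, U=F}.
          branch 1.2.2 (add R):
            ○ open, literals {R=T, T=F, U=F}.
  branch 2 (add ((S || !(Q || P)) && (U && !S))):
    ((S || !(Q || P)) && (U && !S)): α-rule — add (S || !(Q || P)), (U && !S).
    (U && !S): α-rule — add U, !S.
    (S || !T): β-rule — branch into S  //  !T.
      branch 2.1 (add S):
        × closes — contains both S and !S.
      branch 2.2 (add !T):
        (!U || R): β-rule — branch into !U  //  R.
          branch 2.2.1 (add !U):
            × closes — contains both U and !U.
          branch 2.2.2 (add R):
            (S || !(Q || P)): β-rule — branch into S  //  !(Q || P).
              branch 2.2.2.1 (add S):
                × closes — contains both S and !S.
              branch 2.2.2.2 (add !(Q || P)):
                !(Q || P): α-rule — add !Q, !P.
                ○ open, literals {P=F, Q=F, R=T, S=F, T=F, U=T}.
3 branches closed, 5 open.
Each open branch fixes some atoms; the unmentioned ones are free. Counting distinct full assignments: branch {S=T, T=F, U=F} (P, Q, R) contributes 8 new; branch {R=T, S=T, T=F, U=F} (P, Q) contributes 0 new; branch {T=F, U=F} (P, Q, R, S) contributes 8 new; branch {R=T, T=F, U=F} (P, Q, S) contributes 0 new; branch {P=F, Q=F, R=T, S=F, T=F, U=T} (none free) contributes 1 new. Total: 17.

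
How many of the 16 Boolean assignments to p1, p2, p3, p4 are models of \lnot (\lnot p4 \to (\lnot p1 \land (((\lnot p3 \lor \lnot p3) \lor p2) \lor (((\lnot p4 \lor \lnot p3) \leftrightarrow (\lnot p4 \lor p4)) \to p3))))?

Initial set: {T \lnot (\lnot p4 \to (\lnot p1 \land (((\lnot p3 \lor \lnot p3) \lor p2) \lor (((\lnot p4 \lor \lnot p3) \leftrightarrow (\lnot p4 \lor p4)) \to p3))))}.
T \lnot (\lnot p4 \to (\lnot p1 \land (((\lnot p3 \lor \lnot p3) \lor p2) \lor (((\lnot p4 \lor \lnot p3) \leftrightarrow (\lnot p4 \lor p4)) \to p3)))): α-rule — add T \lnot p4, F (\lnot p1 \land (((\lnot p3 \lor \lnot p3) \lor p2) \lor (((\lnot p4 \lor \lnot p3) \leftrightarrow (\lnot p4 \lor p4)) \to p3))).
F (\lnot p1 \land (((\lnot p3 \lor \lnot p3) \lor p2) \lor (((\lnot p4 \lor \lnot p3) \leftrightarrow (\lnot p4 \lor p4)) \to p3))): β-rule — branch into F \lnot p1  //  F (((\lnot p3 \lor \lnot p3) \lor p2) \lor (((\lnot p4 \lor \lnot p3) \leftrightarrow (\lnot p4 \lor p4)) \to p3)).
  branch 1 (add F \lnot p1):
    ○ open, literals {p1=1, p4=0}.
  branch 2 (add F (((\lnot p3 \lor \lnot p3) \lor p2) \lor (((\lnot p4 \lor \lnot p3) \leftrightarrow (\lnot p4 \lor p4)) \to p3))):
    F (((\lnot p3 \lor \lnot p3) \lor p2) \lor (((\lnot p4 \lor \lnot p3) \leftrightarrow (\lnot p4 \lor p4)) \to p3)): α-rule — add F ((\lnot p3 \lor \lnot p3) \lor p2), F (((\lnot p4 \lor \lnot p3) \leftrightarrow (\lnot p4 \lor p4)) \to p3).
    F ((\lnot p3 \lor \lnot p3) \lor p2): α-rule — add F (\lnot p3 \lor \lnot p3), F p2.
    F (((\lnot p4 \lor \lnot p3) \leftrightarrow (\lnot p4 \lor p4)) \to p3): α-rule — add T ((\lnot p4 \lor \lnot p3) \leftrightarrow (\lnot p4 \lor p4)), F p3.
    F (\lnot p3 \lor \lnot p3): α-rule — add F \lnot p3, F \lnot p3.
    × closes — contains both p3 and \lnot p3.
1 branch closed, 1 open.
Each open branch fixes some atoms; the unmentioned ones are free. Counting distinct full assignments: branch {p1=1, p4=0} (p2, p3) contributes 4 new. Total: 4.

4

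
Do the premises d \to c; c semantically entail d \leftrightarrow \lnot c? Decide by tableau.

Initial set: {(d \to c); c; \lnot (d \leftrightarrow \lnot c)}.
(d \to c): β-rule — branch into \lnot d  //  c.
  branch 1 (add \lnot d):
    \lnot (d \leftrightarrow \lnot c): β-rule — branch into d, \lnot \lnot c  //  \lnot d, \lnot c.
      branch 1.1 (add d, \lnot \lnot c):
        × closes — contains both d and \lnot d.
      branch 1.2 (add \lnot d, \lnot c):
        × closes — contains both c and \lnot c.
  branch 2 (add c):
    \lnot (d \leftrightarrow \lnot c): β-rule — branch into d, \lnot \lnot c  //  \lnot d, \lnot c.
      branch 2.1 (add d, \lnot \lnot c):
        ○ open, literals {c=1, d=1}.
      branch 2.2 (add \lnot d, \lnot c):
        × closes — contains both c and \lnot c.
3 branches closed, 1 open.
An open branch gives a countermodel: c=1, d=1 (unmentioned atoms arbitrary); the premises hold there but the conclusion fails.

No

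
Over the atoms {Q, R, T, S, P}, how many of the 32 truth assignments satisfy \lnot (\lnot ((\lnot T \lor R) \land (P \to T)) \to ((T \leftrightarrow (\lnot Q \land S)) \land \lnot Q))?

12

Initial set: {T \lnot (\lnot ((\lnot T \lor R) \land (P \to T)) \to ((T \leftrightarrow (\lnot Q \land S)) \land \lnot Q))}.
T \lnot (\lnot ((\lnot T \lor R) \land (P \to T)) \to ((T \leftrightarrow (\lnot Q \land S)) \land \lnot Q)): α-rule — add T \lnot ((\lnot T \lor R) \land (P \to T)), F ((T \leftrightarrow (\lnot Q \land S)) \land \lnot Q).
T \lnot ((\lnot T \lor R) \land (P \to T)): β-rule — branch into F (\lnot T \lor R)  //  F (P \to T).
  branch 1 (add F (\lnot T \lor R)):
    F (\lnot T \lor R): α-rule — add F \lnot T, F R.
    F ((T \leftrightarrow (\lnot Q \land S)) \land \lnot Q): β-rule — branch into F (T \leftrightarrow (\lnot Q \land S))  //  F \lnot Q.
      branch 1.1 (add F (T \leftrightarrow (\lnot Q \land S))):
        F (T \leftrightarrow (\lnot Q \land S)): β-rule — branch into T T, F (\lnot Q \land S)  //  F T, T (\lnot Q \land S).
          branch 1.1.1 (add T T, F (\lnot Q \land S)):
            F (\lnot Q \land S): β-rule — branch into F \lnot Q  //  F S.
              branch 1.1.1.1 (add F \lnot Q):
                ○ open, literals {Q=T, R=F, T=T}.
              branch 1.1.1.2 (add F S):
                ○ open, literals {R=F, S=F, T=T}.
          branch 1.1.2 (add F T, T (\lnot Q \land S)):
            × closes — contains both T and \lnot T.
      branch 1.2 (add F \lnot Q):
        ○ open, literals {Q=T, R=F, T=T}.
  branch 2 (add F (P \to T)):
    F (P \to T): α-rule — add T P, F T.
    F ((T \leftrightarrow (\lnot Q \land S)) \land \lnot Q): β-rule — branch into F (T \leftrightarrow (\lnot Q \land S))  //  F \lnot Q.
      branch 2.1 (add F (T \leftrightarrow (\lnot Q \land S))):
        F (T \leftrightarrow (\lnot Q \land S)): β-rule — branch into T T, F (\lnot Q \land S)  //  F T, T (\lnot Q \land S).
          branch 2.1.1 (add T T, F (\lnot Q \land S)):
            × closes — contains both T and \lnot T.
          branch 2.1.2 (add F T, T (\lnot Q \land S)):
            T (\lnot Q \land S): α-rule — add T \lnot Q, T S.
            ○ open, literals {P=T, Q=F, S=T, T=F}.
      branch 2.2 (add F \lnot Q):
        ○ open, literals {P=T, Q=T, T=F}.
2 branches closed, 5 open.
Each open branch fixes some atoms; the unmentioned ones are free. Counting distinct full assignments: branch {Q=T, R=F, T=T} (S, P) contributes 4 new; branch {R=F, S=F, T=T} (Q, P) contributes 2 new; branch {Q=T, R=F, T=T} (S, P) contributes 0 new; branch {P=T, Q=F, S=T, T=F} (R) contributes 2 new; branch {P=T, Q=T, T=F} (R, S) contributes 4 new. Total: 12.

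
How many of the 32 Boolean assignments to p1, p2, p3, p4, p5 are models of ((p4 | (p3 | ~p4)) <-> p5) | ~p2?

Initial set: {(((p4 | (p3 | ~p4)) <-> p5) | ~p2)}.
(((p4 | (p3 | ~p4)) <-> p5) | ~p2): β-rule — branch into ((p4 | (p3 | ~p4)) <-> p5)  //  ~p2.
  branch 1 (add ((p4 | (p3 | ~p4)) <-> p5)):
    ((p4 | (p3 | ~p4)) <-> p5): β-rule — branch into (p4 | (p3 | ~p4)), p5  //  ~(p4 | (p3 | ~p4)), ~p5.
      branch 1.1 (add (p4 | (p3 | ~p4)), p5):
        (p4 | (p3 | ~p4)): β-rule — branch into p4  //  (p3 | ~p4).
          branch 1.1.1 (add p4):
            ○ open, literals {p4=true, p5=true}.
          branch 1.1.2 (add (p3 | ~p4)):
            (p3 | ~p4): β-rule — branch into p3  //  ~p4.
              branch 1.1.2.1 (add p3):
                ○ open, literals {p3=true, p5=true}.
              branch 1.1.2.2 (add ~p4):
                ○ open, literals {p4=false, p5=true}.
      branch 1.2 (add ~(p4 | (p3 | ~p4)), ~p5):
        ~(p4 | (p3 | ~p4)): α-rule — add ~p4, ~(p3 | ~p4).
        ~(p3 | ~p4): α-rule — add ~p3, ~~p4.
        × closes — contains both p4 and ~p4.
  branch 2 (add ~p2):
    ○ open, literals {p2=false}.
1 branch closed, 4 open.
Each open branch fixes some atoms; the unmentioned ones are free. Counting distinct full assignments: branch {p4=true, p5=true} (p1, p2, p3) contributes 8 new; branch {p3=true, p5=true} (p1, p2, p4) contributes 4 new; branch {p4=false, p5=true} (p1, p2, p3) contributes 4 new; branch {p2=false} (p1, p3, p4, p5) contributes 8 new. Total: 24.

24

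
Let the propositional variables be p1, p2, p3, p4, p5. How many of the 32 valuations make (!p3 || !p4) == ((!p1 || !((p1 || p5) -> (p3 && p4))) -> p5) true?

14

Initial set: {((!p3 || !p4) == ((!p1 || !((p1 || p5) -> (p3 && p4))) -> p5))}.
((!p3 || !p4) == ((!p1 || !((p1 || p5) -> (p3 && p4))) -> p5)): β-rule — branch into (!p3 || !p4), ((!p1 || !((p1 || p5) -> (p3 && p4))) -> p5)  //  !(!p3 || !p4), !((!p1 || !((p1 || p5) -> (p3 && p4))) -> p5).
  branch 1 (add (!p3 || !p4), ((!p1 || !((p1 || p5) -> (p3 && p4))) -> p5)):
    (!p3 || !p4): β-rule — branch into !p3  //  !p4.
      branch 1.1 (add !p3):
        ((!p1 || !((p1 || p5) -> (p3 && p4))) -> p5): β-rule — branch into !(!p1 || !((p1 || p5) -> (p3 && p4)))  //  p5.
          branch 1.1.1 (add !(!p1 || !((p1 || p5) -> (p3 && p4)))):
            !(!p1 || !((p1 || p5) -> (p3 && p4))): α-rule — add !!p1, !!((p1 || p5) -> (p3 && p4)).
            !!((p1 || p5) -> (p3 && p4)): β-rule — branch into !(p1 || p5)  //  (p3 && p4).
              branch 1.1.1.1 (add !(p1 || p5)):
                !(p1 || p5): α-rule — add !p1, !p5.
                × closes — contains both p1 and !p1.
              branch 1.1.1.2 (add (p3 && p4)):
                (p3 && p4): α-rule — add p3, p4.
                × closes — contains both p3 and !p3.
          branch 1.1.2 (add p5):
            ○ open, literals {p3=false, p5=true}.
      branch 1.2 (add !p4):
        ((!p1 || !((p1 || p5) -> (p3 && p4))) -> p5): β-rule — branch into !(!p1 || !((p1 || p5) -> (p3 && p4)))  //  p5.
          branch 1.2.1 (add !(!p1 || !((p1 || p5) -> (p3 && p4)))):
            !(!p1 || !((p1 || p5) -> (p3 && p4))): α-rule — add !!p1, !!((p1 || p5) -> (p3 && p4)).
            !!((p1 || p5) -> (p3 && p4)): β-rule — branch into !(p1 || p5)  //  (p3 && p4).
              branch 1.2.1.1 (add !(p1 || p5)):
                !(p1 || p5): α-rule — add !p1, !p5.
                × closes — contains both p1 and !p1.
              branch 1.2.1.2 (add (p3 && p4)):
                (p3 && p4): α-rule — add p3, p4.
                × closes — contains both p4 and !p4.
          branch 1.2.2 (add p5):
            ○ open, literals {p4=false, p5=true}.
  branch 2 (add !(!p3 || !p4), !((!p1 || !((p1 || p5) -> (p3 && p4))) -> p5)):
    !(!p3 || !p4): α-rule — add !!p3, !!p4.
    !((!p1 || !((p1 || p5) -> (p3 && p4))) -> p5): α-rule — add (!p1 || !((p1 || p5) -> (p3 && p4))), !p5.
    (!p1 || !((p1 || p5) -> (p3 && p4))): β-rule — branch into !p1  //  !((p1 || p5) -> (p3 && p4)).
      branch 2.1 (add !p1):
        ○ open, literals {p1=false, p3=true, p4=true, p5=false}.
      branch 2.2 (add !((p1 || p5) -> (p3 && p4))):
        !((p1 || p5) -> (p3 && p4)): α-rule — add (p1 || p5), !(p3 && p4).
        (p1 || p5): β-rule — branch into p1  //  p5.
          branch 2.2.1 (add p1):
            !(p3 && p4): β-rule — branch into !p3  //  !p4.
              branch 2.2.1.1 (add !p3):
                × closes — contains both p3 and !p3.
              branch 2.2.1.2 (add !p4):
                × closes — contains both p4 and !p4.
          branch 2.2.2 (add p5):
            × closes — contains both p5 and !p5.
7 branches closed, 3 open.
Each open branch fixes some atoms; the unmentioned ones are free. Counting distinct full assignments: branch {p3=false, p5=true} (p1, p2, p4) contributes 8 new; branch {p4=false, p5=true} (p1, p2, p3) contributes 4 new; branch {p1=false, p3=true, p4=true, p5=false} (p2) contributes 2 new. Total: 14.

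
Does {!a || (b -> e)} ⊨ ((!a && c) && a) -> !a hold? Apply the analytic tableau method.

Yes

Initial set: {(!a || (b -> e)); !(((!a && c) && a) -> !a)}.
!(((!a && c) && a) -> !a): α-rule — add ((!a && c) && a), !!a.
((!a && c) && a): α-rule — add (!a && c), a.
(!a && c): α-rule — add !a, c.
× closes — contains both a and !a.
All 1 branch closes.
Every branch closed, so the premises entail the conclusion.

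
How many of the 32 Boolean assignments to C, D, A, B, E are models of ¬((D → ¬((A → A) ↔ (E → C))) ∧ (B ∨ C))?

Initial set: {T ¬((D → ¬((A → A) ↔ (E → C))) ∧ (B ∨ C))}.
T ¬((D → ¬((A → A) ↔ (E → C))) ∧ (B ∨ C)): β-rule — branch into F (D → ¬((A → A) ↔ (E → C)))  //  F (B ∨ C).
  branch 1 (add F (D → ¬((A → A) ↔ (E → C)))):
    F (D → ¬((A → A) ↔ (E → C))): α-rule — add T D, F ¬((A → A) ↔ (E → C)).
    F ¬((A → A) ↔ (E → C)): β-rule — branch into T (A → A), T (E → C)  //  F (A → A), F (E → C).
      branch 1.1 (add T (A → A), T (E → C)):
        T (A → A): β-rule — branch into F A  //  T A.
          branch 1.1.1 (add F A):
            T (E → C): β-rule — branch into F E  //  T C.
              branch 1.1.1.1 (add F E):
                ○ open, literals {A=F, D=T, E=F}.
              branch 1.1.1.2 (add T C):
                ○ open, literals {A=F, C=T, D=T}.
          branch 1.1.2 (add T A):
            T (E → C): β-rule — branch into F E  //  T C.
              branch 1.1.2.1 (add F E):
                ○ open, literals {A=T, D=T, E=F}.
              branch 1.1.2.2 (add T C):
                ○ open, literals {A=T, C=T, D=T}.
      branch 1.2 (add F (A → A), F (E → C)):
        F (A → A): α-rule — add T A, F A.
        × closes — contains both A and ¬A.
  branch 2 (add F (B ∨ C)):
    F (B ∨ C): α-rule — add F B, F C.
    ○ open, literals {B=F, C=F}.
1 branch closed, 5 open.
Each open branch fixes some atoms; the unmentioned ones are free. Counting distinct full assignments: branch {A=F, D=T, E=F} (C, B) contributes 4 new; branch {A=F, C=T, D=T} (B, E) contributes 2 new; branch {A=T, D=T, E=F} (C, B) contributes 4 new; branch {A=T, C=T, D=T} (B, E) contributes 2 new; branch {B=F, C=F} (D, A, E) contributes 6 new. Total: 18.

18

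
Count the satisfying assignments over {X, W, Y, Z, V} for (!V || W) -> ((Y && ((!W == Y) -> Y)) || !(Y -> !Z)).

20

Initial set: {((!V || W) -> ((Y && ((!W == Y) -> Y)) || !(Y -> !Z)))}.
((!V || W) -> ((Y && ((!W == Y) -> Y)) || !(Y -> !Z))): β-rule — branch into !(!V || W)  //  ((Y && ((!W == Y) -> Y)) || !(Y -> !Z)).
  branch 1 (add !(!V || W)):
    !(!V || W): α-rule — add !!V, !W.
    ○ open, literals {V=T, W=F}.
  branch 2 (add ((Y && ((!W == Y) -> Y)) || !(Y -> !Z))):
    ((Y && ((!W == Y) -> Y)) || !(Y -> !Z)): β-rule — branch into (Y && ((!W == Y) -> Y))  //  !(Y -> !Z).
      branch 2.1 (add (Y && ((!W == Y) -> Y))):
        (Y && ((!W == Y) -> Y)): α-rule — add Y, ((!W == Y) -> Y).
        ((!W == Y) -> Y): β-rule — branch into !(!W == Y)  //  Y.
          branch 2.1.1 (add !(!W == Y)):
            !(!W == Y): β-rule — branch into !W, !Y  //  !!W, Y.
              branch 2.1.1.1 (add !W, !Y):
                × closes — contains both Y and !Y.
              branch 2.1.1.2 (add !!W, Y):
                ○ open, literals {W=T, Y=T}.
          branch 2.1.2 (add Y):
            ○ open, literals {Y=T}.
      branch 2.2 (add !(Y -> !Z)):
        !(Y -> !Z): α-rule — add Y, !!Z.
        ○ open, literals {Y=T, Z=T}.
1 branch closed, 4 open.
Each open branch fixes some atoms; the unmentioned ones are free. Counting distinct full assignments: branch {V=T, W=F} (X, Y, Z) contributes 8 new; branch {W=T, Y=T} (X, Z, V) contributes 8 new; branch {Y=T} (X, W, Z, V) contributes 4 new; branch {Y=T, Z=T} (X, W, V) contributes 0 new. Total: 20.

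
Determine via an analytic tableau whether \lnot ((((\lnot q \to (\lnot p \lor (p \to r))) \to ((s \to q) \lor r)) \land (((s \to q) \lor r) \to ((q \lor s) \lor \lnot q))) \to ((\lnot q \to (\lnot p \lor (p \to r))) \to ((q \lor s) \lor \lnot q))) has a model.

Unsatisfiable

Initial set: {\lnot ((((\lnot q \to (\lnot p \lor (p \to r))) \to ((s \to q) \lor r)) \land (((s \to q) \lor r) \to ((q \lor s) \lor \lnot q))) \to ((\lnot q \to (\lnot p \lor (p \to r))) \to ((q \lor s) \lor \lnot q)))}.
\lnot ((((\lnot q \to (\lnot p \lor (p \to r))) \to ((s \to q) \lor r)) \land (((s \to q) \lor r) \to ((q \lor s) \lor \lnot q))) \to ((\lnot q \to (\lnot p \lor (p \to r))) \to ((q \lor s) \lor \lnot q))): α-rule — add (((\lnot q \to (\lnot p \lor (p \to r))) \to ((s \to q) \lor r)) \land (((s \to q) \lor r) \to ((q \lor s) \lor \lnot q))), \lnot ((\lnot q \to (\lnot p \lor (p \to r))) \to ((q \lor s) \lor \lnot q)).
(((\lnot q \to (\lnot p \lor (p \to r))) \to ((s \to q) \lor r)) \land (((s \to q) \lor r) \to ((q \lor s) \lor \lnot q))): α-rule — add ((\lnot q \to (\lnot p \lor (p \to r))) \to ((s \to q) \lor r)), (((s \to q) \lor r) \to ((q \lor s) \lor \lnot q)).
\lnot ((\lnot q \to (\lnot p \lor (p \to r))) \to ((q \lor s) \lor \lnot q)): α-rule — add (\lnot q \to (\lnot p \lor (p \to r))), \lnot ((q \lor s) \lor \lnot q).
\lnot ((q \lor s) \lor \lnot q): α-rule — add \lnot (q \lor s), \lnot \lnot q.
\lnot (q \lor s): α-rule — add \lnot q, \lnot s.
× closes — contains both q and \lnot q.
All 1 branch closes.
Every branch closed; the formula is unsatisfiable.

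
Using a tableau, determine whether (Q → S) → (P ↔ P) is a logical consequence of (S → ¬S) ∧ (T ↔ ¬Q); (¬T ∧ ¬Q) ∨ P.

Yes

Initial set: {((S → ¬S) ∧ (T ↔ ¬Q)); ((¬T ∧ ¬Q) ∨ P); ¬((Q → S) → (P ↔ P))}.
((S → ¬S) ∧ (T ↔ ¬Q)): α-rule — add (S → ¬S), (T ↔ ¬Q).
¬((Q → S) → (P ↔ P)): α-rule — add (Q → S), ¬(P ↔ P).
((¬T ∧ ¬Q) ∨ P): β-rule — branch into (¬T ∧ ¬Q)  //  P.
  branch 1 (add (¬T ∧ ¬Q)):
    (¬T ∧ ¬Q): α-rule — add ¬T, ¬Q.
    (S → ¬S): β-rule — branch into ¬S  //  ¬S.
      branch 1.1 (add ¬S):
        (T ↔ ¬Q): β-rule — branch into T, ¬Q  //  ¬T, ¬¬Q.
          branch 1.1.1 (add T, ¬Q):
            × closes — contains both T and ¬T.
          branch 1.1.2 (add ¬T, ¬¬Q):
            × closes — contains both Q and ¬Q.
      branch 1.2 (add ¬S):
        (T ↔ ¬Q): β-rule — branch into T, ¬Q  //  ¬T, ¬¬Q.
          branch 1.2.1 (add T, ¬Q):
            × closes — contains both T and ¬T.
          branch 1.2.2 (add ¬T, ¬¬Q):
            × closes — contains both Q and ¬Q.
  branch 2 (add P):
    (S → ¬S): β-rule — branch into ¬S  //  ¬S.
      branch 2.1 (add ¬S):
        (T ↔ ¬Q): β-rule — branch into T, ¬Q  //  ¬T, ¬¬Q.
          branch 2.1.1 (add T, ¬Q):
            (Q → S): β-rule — branch into ¬Q  //  S.
              branch 2.1.1.1 (add ¬Q):
                ¬(P ↔ P): β-rule — branch into P, ¬P  //  ¬P, P.
                  branch 2.1.1.1.1 (add P, ¬P):
                    × closes — contains both P and ¬P.
                  branch 2.1.1.1.2 (add ¬P, P):
                    × closes — contains both P and ¬P.
              branch 2.1.1.2 (add S):
                × closes — contains both S and ¬S.
          branch 2.1.2 (add ¬T, ¬¬Q):
            (Q → S): β-rule — branch into ¬Q  //  S.
              branch 2.1.2.1 (add ¬Q):
                × closes — contains both Q and ¬Q.
              branch 2.1.2.2 (add S):
                × closes — contains both S and ¬S.
      branch 2.2 (add ¬S):
        (T ↔ ¬Q): β-rule — branch into T, ¬Q  //  ¬T, ¬¬Q.
          branch 2.2.1 (add T, ¬Q):
            (Q → S): β-rule — branch into ¬Q  //  S.
              branch 2.2.1.1 (add ¬Q):
                ¬(P ↔ P): β-rule — branch into P, ¬P  //  ¬P, P.
                  branch 2.2.1.1.1 (add P, ¬P):
                    × closes — contains both P and ¬P.
                  branch 2.2.1.1.2 (add ¬P, P):
                    × closes — contains both P and ¬P.
              branch 2.2.1.2 (add S):
                × closes — contains both S and ¬S.
          branch 2.2.2 (add ¬T, ¬¬Q):
            (Q → S): β-rule — branch into ¬Q  //  S.
              branch 2.2.2.1 (add ¬Q):
                × closes — contains both Q and ¬Q.
              branch 2.2.2.2 (add S):
                × closes — contains both S and ¬S.
All 14 branches close.
Every branch closed, so the premises entail the conclusion.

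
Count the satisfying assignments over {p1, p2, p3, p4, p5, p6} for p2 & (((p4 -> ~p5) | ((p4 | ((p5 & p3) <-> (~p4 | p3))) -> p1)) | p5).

32

Initial set: {(p2 & (((p4 -> ~p5) | ((p4 | ((p5 & p3) <-> (~p4 | p3))) -> p1)) | p5))}.
(p2 & (((p4 -> ~p5) | ((p4 | ((p5 & p3) <-> (~p4 | p3))) -> p1)) | p5)): α-rule — add p2, (((p4 -> ~p5) | ((p4 | ((p5 & p3) <-> (~p4 | p3))) -> p1)) | p5).
(((p4 -> ~p5) | ((p4 | ((p5 & p3) <-> (~p4 | p3))) -> p1)) | p5): β-rule — branch into ((p4 -> ~p5) | ((p4 | ((p5 & p3) <-> (~p4 | p3))) -> p1))  //  p5.
  branch 1 (add ((p4 -> ~p5) | ((p4 | ((p5 & p3) <-> (~p4 | p3))) -> p1))):
    ((p4 -> ~p5) | ((p4 | ((p5 & p3) <-> (~p4 | p3))) -> p1)): β-rule — branch into (p4 -> ~p5)  //  ((p4 | ((p5 & p3) <-> (~p4 | p3))) -> p1).
      branch 1.1 (add (p4 -> ~p5)):
        (p4 -> ~p5): β-rule — branch into ~p4  //  ~p5.
          branch 1.1.1 (add ~p4):
            ○ open, literals {p2=true, p4=false}.
          branch 1.1.2 (add ~p5):
            ○ open, literals {p2=true, p5=false}.
      branch 1.2 (add ((p4 | ((p5 & p3) <-> (~p4 | p3))) -> p1)):
        ((p4 | ((p5 & p3) <-> (~p4 | p3))) -> p1): β-rule — branch into ~(p4 | ((p5 & p3) <-> (~p4 | p3)))  //  p1.
          branch 1.2.1 (add ~(p4 | ((p5 & p3) <-> (~p4 | p3)))):
            ~(p4 | ((p5 & p3) <-> (~p4 | p3))): α-rule — add ~p4, ~((p5 & p3) <-> (~p4 | p3)).
            ~((p5 & p3) <-> (~p4 | p3)): β-rule — branch into (p5 & p3), ~(~p4 | p3)  //  ~(p5 & p3), (~p4 | p3).
              branch 1.2.1.1 (add (p5 & p3), ~(~p4 | p3)):
                (p5 & p3): α-rule — add p5, p3.
                ~(~p4 | p3): α-rule — add ~~p4, ~p3.
                × closes — contains both p4 and ~p4.
              branch 1.2.1.2 (add ~(p5 & p3), (~p4 | p3)):
                ~(p5 & p3): β-rule — branch into ~p5  //  ~p3.
                  branch 1.2.1.2.1 (add ~p5):
                    (~p4 | p3): β-rule — branch into ~p4  //  p3.
                      branch 1.2.1.2.1.1 (add ~p4):
                        ○ open, literals {p2=true, p4=false, p5=false}.
                      branch 1.2.1.2.1.2 (add p3):
                        ○ open, literals {p2=true, p3=true, p4=false, p5=false}.
                  branch 1.2.1.2.2 (add ~p3):
                    (~p4 | p3): β-rule — branch into ~p4  //  p3.
                      branch 1.2.1.2.2.1 (add ~p4):
                        ○ open, literals {p2=true, p3=false, p4=false}.
                      branch 1.2.1.2.2.2 (add p3):
                        × closes — contains both p3 and ~p3.
          branch 1.2.2 (add p1):
            ○ open, literals {p1=true, p2=true}.
  branch 2 (add p5):
    ○ open, literals {p2=true, p5=true}.
2 branches closed, 7 open.
Each open branch fixes some atoms; the unmentioned ones are free. Counting distinct full assignments: branch {p2=true, p4=false} (p1, p3, p5, p6) contributes 16 new; branch {p2=true, p5=false} (p1, p3, p4, p6) contributes 8 new; branch {p2=true, p4=false, p5=false} (p1, p3, p6) contributes 0 new; branch {p2=true, p3=true, p4=false, p5=false} (p1, p6) contributes 0 new; branch {p2=true, p3=false, p4=false} (p1, p5, p6) contributes 0 new; branch {p1=true, p2=true} (p3, p4, p5, p6) contributes 4 new; branch {p2=true, p5=true} (p1, p3, p4, p6) contributes 4 new. Total: 32.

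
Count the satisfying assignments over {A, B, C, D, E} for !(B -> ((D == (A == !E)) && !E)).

Initial set: {!(B -> ((D == (A == !E)) && !E))}.
!(B -> ((D == (A == !E)) && !E)): α-rule — add B, !((D == (A == !E)) && !E).
!((D == (A == !E)) && !E): β-rule — branch into !(D == (A == !E))  //  !!E.
  branch 1 (add !(D == (A == !E))):
    !(D == (A == !E)): β-rule — branch into D, !(A == !E)  //  !D, (A == !E).
      branch 1.1 (add D, !(A == !E)):
        !(A == !E): β-rule — branch into A, !!E  //  !A, !E.
          branch 1.1.1 (add A, !!E):
            ○ open, literals {A=T, B=T, D=T, E=T}.
          branch 1.1.2 (add !A, !E):
            ○ open, literals {A=F, B=T, D=T, E=F}.
      branch 1.2 (add !D, (A == !E)):
        (A == !E): β-rule — branch into A, !E  //  !A, !!E.
          branch 1.2.1 (add A, !E):
            ○ open, literals {A=T, B=T, D=F, E=F}.
          branch 1.2.2 (add !A, !!E):
            ○ open, literals {A=F, B=T, D=F, E=T}.
  branch 2 (add !!E):
    ○ open, literals {B=T, E=T}.
0 branches closed, 5 open.
Each open branch fixes some atoms; the unmentioned ones are free. Counting distinct full assignments: branch {A=T, B=T, D=T, E=T} (C) contributes 2 new; branch {A=F, B=T, D=T, E=F} (C) contributes 2 new; branch {A=T, B=T, D=F, E=F} (C) contributes 2 new; branch {A=F, B=T, D=F, E=T} (C) contributes 2 new; branch {B=T, E=T} (A, C, D) contributes 4 new. Total: 12.

12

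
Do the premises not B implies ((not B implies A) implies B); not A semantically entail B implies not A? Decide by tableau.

Initial set: {(not B implies ((not B implies A) implies B)); not A; not (B implies not A)}.
not (B implies not A): α-rule — add B, not not A.
× closes — contains both A and not A.
All 1 branch closes.
Every branch closed, so the premises entail the conclusion.

Yes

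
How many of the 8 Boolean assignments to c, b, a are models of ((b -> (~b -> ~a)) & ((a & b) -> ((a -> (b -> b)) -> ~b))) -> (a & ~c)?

3

Initial set: {(((b -> (~b -> ~a)) & ((a & b) -> ((a -> (b -> b)) -> ~b))) -> (a & ~c))}.
(((b -> (~b -> ~a)) & ((a & b) -> ((a -> (b -> b)) -> ~b))) -> (a & ~c)): β-rule — branch into ~((b -> (~b -> ~a)) & ((a & b) -> ((a -> (b -> b)) -> ~b)))  //  (a & ~c).
  branch 1 (add ~((b -> (~b -> ~a)) & ((a & b) -> ((a -> (b -> b)) -> ~b)))):
    ~((b -> (~b -> ~a)) & ((a & b) -> ((a -> (b -> b)) -> ~b))): β-rule — branch into ~(b -> (~b -> ~a))  //  ~((a & b) -> ((a -> (b -> b)) -> ~b)).
      branch 1.1 (add ~(b -> (~b -> ~a))):
        ~(b -> (~b -> ~a)): α-rule — add b, ~(~b -> ~a).
        ~(~b -> ~a): α-rule — add ~b, ~~a.
        × closes — contains both b and ~b.
      branch 1.2 (add ~((a & b) -> ((a -> (b -> b)) -> ~b))):
        ~((a & b) -> ((a -> (b -> b)) -> ~b)): α-rule — add (a & b), ~((a -> (b -> b)) -> ~b).
        (a & b): α-rule — add a, b.
        ~((a -> (b -> b)) -> ~b): α-rule — add (a -> (b -> b)), ~~b.
        (a -> (b -> b)): β-rule — branch into ~a  //  (b -> b).
          branch 1.2.1 (add ~a):
            × closes — contains both a and ~a.
          branch 1.2.2 (add (b -> b)):
            (b -> b): β-rule — branch into ~b  //  b.
              branch 1.2.2.1 (add ~b):
                × closes — contains both b and ~b.
              branch 1.2.2.2 (add b):
                ○ open, literals {a=true, b=true}.
  branch 2 (add (a & ~c)):
    (a & ~c): α-rule — add a, ~c.
    ○ open, literals {a=true, c=false}.
3 branches closed, 2 open.
Each open branch fixes some atoms; the unmentioned ones are free. Counting distinct full assignments: branch {a=true, b=true} (c) contributes 2 new; branch {a=true, c=false} (b) contributes 1 new. Total: 3.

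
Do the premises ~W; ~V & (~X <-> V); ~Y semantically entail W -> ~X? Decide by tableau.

Yes

Initial set: {~W; (~V & (~X <-> V)); ~Y; ~(W -> ~X)}.
(~V & (~X <-> V)): α-rule — add ~V, (~X <-> V).
~(W -> ~X): α-rule — add W, ~~X.
× closes — contains both W and ~W.
All 1 branch closes.
Every branch closed, so the premises entail the conclusion.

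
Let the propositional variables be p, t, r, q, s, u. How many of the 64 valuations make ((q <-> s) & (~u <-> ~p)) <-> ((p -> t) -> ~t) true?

32

Initial set: {(((q <-> s) & (~u <-> ~p)) <-> ((p -> t) -> ~t))}.
(((q <-> s) & (~u <-> ~p)) <-> ((p -> t) -> ~t)): β-rule — branch into ((q <-> s) & (~u <-> ~p)), ((p -> t) -> ~t)  //  ~((q <-> s) & (~u <-> ~p)), ~((p -> t) -> ~t).
  branch 1 (add ((q <-> s) & (~u <-> ~p)), ((p -> t) -> ~t)):
    ((q <-> s) & (~u <-> ~p)): α-rule — add (q <-> s), (~u <-> ~p).
    ((p -> t) -> ~t): β-rule — branch into ~(p -> t)  //  ~t.
      branch 1.1 (add ~(p -> t)):
        ~(p -> t): α-rule — add p, ~t.
        (q <-> s): β-rule — branch into q, s  //  ~q, ~s.
          branch 1.1.1 (add q, s):
            (~u <-> ~p): β-rule — branch into ~u, ~p  //  ~~u, ~~p.
              branch 1.1.1.1 (add ~u, ~p):
                × closes — contains both p and ~p.
              branch 1.1.1.2 (add ~~u, ~~p):
                ○ open, literals {p=true, q=true, s=true, t=false, u=true}.
          branch 1.1.2 (add ~q, ~s):
            (~u <-> ~p): β-rule — branch into ~u, ~p  //  ~~u, ~~p.
              branch 1.1.2.1 (add ~u, ~p):
                × closes — contains both p and ~p.
              branch 1.1.2.2 (add ~~u, ~~p):
                ○ open, literals {p=true, q=false, s=false, t=false, u=true}.
      branch 1.2 (add ~t):
        (q <-> s): β-rule — branch into q, s  //  ~q, ~s.
          branch 1.2.1 (add q, s):
            (~u <-> ~p): β-rule — branch into ~u, ~p  //  ~~u, ~~p.
              branch 1.2.1.1 (add ~u, ~p):
                ○ open, literals {p=false, q=true, s=true, t=false, u=false}.
              branch 1.2.1.2 (add ~~u, ~~p):
                ○ open, literals {p=true, q=true, s=true, t=false, u=true}.
          branch 1.2.2 (add ~q, ~s):
            (~u <-> ~p): β-rule — branch into ~u, ~p  //  ~~u, ~~p.
              branch 1.2.2.1 (add ~u, ~p):
                ○ open, literals {p=false, q=false, s=false, t=false, u=false}.
              branch 1.2.2.2 (add ~~u, ~~p):
                ○ open, literals {p=true, q=false, s=false, t=false, u=true}.
  branch 2 (add ~((q <-> s) & (~u <-> ~p)), ~((p -> t) -> ~t)):
    ~((p -> t) -> ~t): α-rule — add (p -> t), ~~t.
    ~((q <-> s) & (~u <-> ~p)): β-rule — branch into ~(q <-> s)  //  ~(~u <-> ~p).
      branch 2.1 (add ~(q <-> s)):
        (p -> t): β-rule — branch into ~p  //  t.
          branch 2.1.1 (add ~p):
            ~(q <-> s): β-rule — branch into q, ~s  //  ~q, s.
              branch 2.1.1.1 (add q, ~s):
                ○ open, literals {p=false, q=true, s=false, t=true}.
              branch 2.1.1.2 (add ~q, s):
                ○ open, literals {p=false, q=false, s=true, t=true}.
          branch 2.1.2 (add t):
            ~(q <-> s): β-rule — branch into q, ~s  //  ~q, s.
              branch 2.1.2.1 (add q, ~s):
                ○ open, literals {q=true, s=false, t=true}.
              branch 2.1.2.2 (add ~q, s):
                ○ open, literals {q=false, s=true, t=true}.
      branch 2.2 (add ~(~u <-> ~p)):
        (p -> t): β-rule — branch into ~p  //  t.
          branch 2.2.1 (add ~p):
            ~(~u <-> ~p): β-rule — branch into ~u, ~~p  //  ~~u, ~p.
              branch 2.2.1.1 (add ~u, ~~p):
                × closes — contains both p and ~p.
              branch 2.2.1.2 (add ~~u, ~p):
                ○ open, literals {p=false, t=true, u=true}.
          branch 2.2.2 (add t):
            ~(~u <-> ~p): β-rule — branch into ~u, ~~p  //  ~~u, ~p.
              branch 2.2.2.1 (add ~u, ~~p):
                ○ open, literals {p=true, t=true, u=false}.
              branch 2.2.2.2 (add ~~u, ~p):
                ○ open, literals {p=false, t=true, u=true}.
3 branches closed, 13 open.
Each open branch fixes some atoms; the unmentioned ones are free. Counting distinct full assignments: branch {p=true, q=true, s=true, t=false, u=true} (r) contributes 2 new; branch {p=true, q=false, s=false, t=false, u=true} (r) contributes 2 new; branch {p=false, q=true, s=true, t=false, u=false} (r) contributes 2 new; branch {p=true, q=true, s=true, t=false, u=true} (r) contributes 0 new; branch {p=false, q=false, s=false, t=false, u=false} (r) contributes 2 new; branch {p=true, q=false, s=false, t=false, u=true} (r) contributes 0 new; branch {p=false, q=true, s=false, t=true} (r, u) contributes 4 new; branch {p=false, q=false, s=true, t=true} (r, u) contributes 4 new; branch {q=true, s=false, t=true} (p, r, u) contributes 4 new; branch {q=false, s=true, t=true} (p, r, u) contributes 4 new; branch {p=false, t=true, u=true} (r, q, s) contributes 4 new; branch {p=true, t=true, u=false} (r, q, s) contributes 4 new; branch {p=false, t=true, u=true} (r, q, s) contributes 0 new. Total: 32.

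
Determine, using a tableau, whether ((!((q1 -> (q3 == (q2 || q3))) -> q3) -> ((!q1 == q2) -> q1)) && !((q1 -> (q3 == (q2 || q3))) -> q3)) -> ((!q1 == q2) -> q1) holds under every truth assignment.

Assume the negation and expand:
Initial set: {!(((!((q1 -> (q3 == (q2 || q3))) -> q3) -> ((!q1 == q2) -> q1)) && !((q1 -> (q3 == (q2 || q3))) -> q3)) -> ((!q1 == q2) -> q1))}.
!(((!((q1 -> (q3 == (q2 || q3))) -> q3) -> ((!q1 == q2) -> q1)) && !((q1 -> (q3 == (q2 || q3))) -> q3)) -> ((!q1 == q2) -> q1)): α-rule — add ((!((q1 -> (q3 == (q2 || q3))) -> q3) -> ((!q1 == q2) -> q1)) && !((q1 -> (q3 == (q2 || q3))) -> q3)), !((!q1 == q2) -> q1).
((!((q1 -> (q3 == (q2 || q3))) -> q3) -> ((!q1 == q2) -> q1)) && !((q1 -> (q3 == (q2 || q3))) -> q3)): α-rule — add (!((q1 -> (q3 == (q2 || q3))) -> q3) -> ((!q1 == q2) -> q1)), !((q1 -> (q3 == (q2 || q3))) -> q3).
!((!q1 == q2) -> q1): α-rule — add (!q1 == q2), !q1.
!((q1 -> (q3 == (q2 || q3))) -> q3): α-rule — add (q1 -> (q3 == (q2 || q3))), !q3.
(!((q1 -> (q3 == (q2 || q3))) -> q3) -> ((!q1 == q2) -> q1)): β-rule — branch into !!((q1 -> (q3 == (q2 || q3))) -> q3)  //  ((!q1 == q2) -> q1).
  branch 1 (add !!((q1 -> (q3 == (q2 || q3))) -> q3)):
    (!q1 == q2): β-rule — branch into !q1, q2  //  !!q1, !q2.
      branch 1.1 (add !q1, q2):
        (q1 -> (q3 == (q2 || q3))): β-rule — branch into !q1  //  (q3 == (q2 || q3)).
          branch 1.1.1 (add !q1):
            !!((q1 -> (q3 == (q2 || q3))) -> q3): β-rule — branch into !(q1 -> (q3 == (q2 || q3)))  //  q3.
              branch 1.1.1.1 (add !(q1 -> (q3 == (q2 || q3)))):
                !(q1 -> (q3 == (q2 || q3))): α-rule — add q1, !(q3 == (q2 || q3)).
                × closes — contains both q1 and !q1.
              branch 1.1.1.2 (add q3):
                × closes — contains both q3 and !q3.
          branch 1.1.2 (add (q3 == (q2 || q3))):
            !!((q1 -> (q3 == (q2 || q3))) -> q3): β-rule — branch into !(q1 -> (q3 == (q2 || q3)))  //  q3.
              branch 1.1.2.1 (add !(q1 -> (q3 == (q2 || q3)))):
                !(q1 -> (q3 == (q2 || q3))): α-rule — add q1, !(q3 == (q2 || q3)).
                × closes — contains both q1 and !q1.
              branch 1.1.2.2 (add q3):
                × closes — contains both q3 and !q3.
      branch 1.2 (add !!q1, !q2):
        × closes — contains both q1 and !q1.
  branch 2 (add ((!q1 == q2) -> q1)):
    (!q1 == q2): β-rule — branch into !q1, q2  //  !!q1, !q2.
      branch 2.1 (add !q1, q2):
        (q1 -> (q3 == (q2 || q3))): β-rule — branch into !q1  //  (q3 == (q2 || q3)).
          branch 2.1.1 (add !q1):
            ((!q1 == q2) -> q1): β-rule — branch into !(!q1 == q2)  //  q1.
              branch 2.1.1.1 (add !(!q1 == q2)):
                !(!q1 == q2): β-rule — branch into !q1, !q2  //  !!q1, q2.
                  branch 2.1.1.1.1 (add !q1, !q2):
                    × closes — contains both q2 and !q2.
                  branch 2.1.1.1.2 (add !!q1, q2):
                    × closes — contains both q1 and !q1.
              branch 2.1.1.2 (add q1):
                × closes — contains both q1 and !q1.
          branch 2.1.2 (add (q3 == (q2 || q3))):
            ((!q1 == q2) -> q1): β-rule — branch into !(!q1 == q2)  //  q1.
              branch 2.1.2.1 (add !(!q1 == q2)):
                (q3 == (q2 || q3)): β-rule — branch into q3, (q2 || q3)  //  !q3, !(q2 || q3).
                  branch 2.1.2.1.1 (add q3, (q2 || q3)):
                    × closes — contains both q3 and !q3.
                  branch 2.1.2.1.2 (add !q3, !(q2 || q3)):
                    !(q2 || q3): α-rule — add !q2, !q3.
                    × closes — contains both q2 and !q2.
              branch 2.1.2.2 (add q1):
                × closes — contains both q1 and !q1.
      branch 2.2 (add !!q1, !q2):
        × closes — contains both q1 and !q1.
All 12 branches close.
Every branch closed, so the negation is unsatisfiable and the formula is valid.

Valid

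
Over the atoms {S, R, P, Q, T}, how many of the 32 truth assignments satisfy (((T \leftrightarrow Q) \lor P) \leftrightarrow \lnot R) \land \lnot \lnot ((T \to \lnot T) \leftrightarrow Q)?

8

Initial set: {((((T \leftrightarrow Q) \lor P) \leftrightarrow \lnot R) \land \lnot \lnot ((T \to \lnot T) \leftrightarrow Q))}.
((((T \leftrightarrow Q) \lor P) \leftrightarrow \lnot R) \land \lnot \lnot ((T \to \lnot T) \leftrightarrow Q)): α-rule — add (((T \leftrightarrow Q) \lor P) \leftrightarrow \lnot R), \lnot \lnot ((T \to \lnot T) \leftrightarrow Q).
\lnot \lnot ((T \to \lnot T) \leftrightarrow Q): drop double negation, giving ((T \to \lnot T) \leftrightarrow Q).
(((T \leftrightarrow Q) \lor P) \leftrightarrow \lnot R): β-rule — branch into ((T \leftrightarrow Q) \lor P), \lnot R  //  \lnot ((T \leftrightarrow Q) \lor P), \lnot \lnot R.
  branch 1 (add ((T \leftrightarrow Q) \lor P), \lnot R):
    ((T \to \lnot T) \leftrightarrow Q): β-rule — branch into (T \to \lnot T), Q  //  \lnot (T \to \lnot T), \lnot Q.
      branch 1.1 (add (T \to \lnot T), Q):
        ((T \leftrightarrow Q) \lor P): β-rule — branch into (T \leftrightarrow Q)  //  P.
          branch 1.1.1 (add (T \leftrightarrow Q)):
            (T \to \lnot T): β-rule — branch into \lnot T  //  \lnot T.
              branch 1.1.1.1 (add \lnot T):
                (T \leftrightarrow Q): β-rule — branch into T, Q  //  \lnot T, \lnot Q.
                  branch 1.1.1.1.1 (add T, Q):
                    × closes — contains both T and \lnot T.
                  branch 1.1.1.1.2 (add \lnot T, \lnot Q):
                    × closes — contains both Q and \lnot Q.
              branch 1.1.1.2 (add \lnot T):
                (T \leftrightarrow Q): β-rule — branch into T, Q  //  \lnot T, \lnot Q.
                  branch 1.1.1.2.1 (add T, Q):
                    × closes — contains both T and \lnot T.
                  branch 1.1.1.2.2 (add \lnot T, \lnot Q):
                    × closes — contains both Q and \lnot Q.
          branch 1.1.2 (add P):
            (T \to \lnot T): β-rule — branch into \lnot T  //  \lnot T.
              branch 1.1.2.1 (add \lnot T):
                ○ open, literals {P=true, Q=true, R=false, T=false}.
              branch 1.1.2.2 (add \lnot T):
                ○ open, literals {P=true, Q=true, R=false, T=false}.
      branch 1.2 (add \lnot (T \to \lnot T), \lnot Q):
        \lnot (T \to \lnot T): α-rule — add T, \lnot \lnot T.
        ((T \leftrightarrow Q) \lor P): β-rule — branch into (T \leftrightarrow Q)  //  P.
          branch 1.2.1 (add (T \leftrightarrow Q)):
            (T \leftrightarrow Q): β-rule — branch into T, Q  //  \lnot T, \lnot Q.
              branch 1.2.1.1 (add T, Q):
                × closes — contains both Q and \lnot Q.
              branch 1.2.1.2 (add \lnot T, \lnot Q):
                × closes — contains both T and \lnot T.
          branch 1.2.2 (add P):
            ○ open, literals {P=true, Q=false, R=false, T=true}.
  branch 2 (add \lnot ((T \leftrightarrow Q) \lor P), \lnot \lnot R):
    \lnot ((T \leftrightarrow Q) \lor P): α-rule — add \lnot (T \leftrightarrow Q), \lnot P.
    ((T \to \lnot T) \leftrightarrow Q): β-rule — branch into (T \to \lnot T), Q  //  \lnot (T \to \lnot T), \lnot Q.
      branch 2.1 (add (T \to \lnot T), Q):
        \lnot (T \leftrightarrow Q): β-rule — branch into T, \lnot Q  //  \lnot T, Q.
          branch 2.1.1 (add T, \lnot Q):
            × closes — contains both Q and \lnot Q.
          branch 2.1.2 (add \lnot T, Q):
            (T \to \lnot T): β-rule — branch into \lnot T  //  \lnot T.
              branch 2.1.2.1 (add \lnot T):
                ○ open, literals {P=false, Q=true, R=true, T=false}.
              branch 2.1.2.2 (add \lnot T):
                ○ open, literals {P=false, Q=true, R=true, T=false}.
      branch 2.2 (add \lnot (T \to \lnot T), \lnot Q):
        \lnot (T \to \lnot T): α-rule — add T, \lnot \lnot T.
        \lnot (T \leftrightarrow Q): β-rule — branch into T, \lnot Q  //  \lnot T, Q.
          branch 2.2.1 (add T, \lnot Q):
            ○ open, literals {P=false, Q=false, R=true, T=true}.
          branch 2.2.2 (add \lnot T, Q):
            × closes — contains both T and \lnot T.
8 branches closed, 6 open.
Each open branch fixes some atoms; the unmentioned ones are free. Counting distinct full assignments: branch {P=true, Q=true, R=false, T=false} (S) contributes 2 new; branch {P=true, Q=true, R=false, T=false} (S) contributes 0 new; branch {P=true, Q=false, R=false, T=true} (S) contributes 2 new; branch {P=false, Q=true, R=true, T=false} (S) contributes 2 new; branch {P=false, Q=true, R=true, T=false} (S) contributes 0 new; branch {P=false, Q=false, R=true, T=true} (S) contributes 2 new. Total: 8.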